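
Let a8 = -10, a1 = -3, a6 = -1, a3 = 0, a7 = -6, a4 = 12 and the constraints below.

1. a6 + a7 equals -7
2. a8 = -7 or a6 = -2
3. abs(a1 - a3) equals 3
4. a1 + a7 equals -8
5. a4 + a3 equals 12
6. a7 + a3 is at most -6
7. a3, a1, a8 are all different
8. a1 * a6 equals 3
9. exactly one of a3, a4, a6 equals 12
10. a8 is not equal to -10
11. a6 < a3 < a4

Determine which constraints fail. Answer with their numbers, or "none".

1. a6 + a7 = -1 + (-6) = -7 — holds.
2. a8 = -10 ≠ -7 and a6 = -1 ≠ -2; both disjuncts false — does not hold.
3. abs(-3 - 0) = 3 — holds.
4. a1 + a7 = -3 + (-6) = -9, not -8 — does not hold.
5. a4 + a3 = 12 + 0 = 12 — holds.
6. a7 + a3 = -6 + 0 = -6; -6 ≤ -6 — holds.
7. values 0, -3, -10 are pairwise distinct — holds.
8. a1 * a6 = -3 * (-1) = 3 — holds.
9. a3=0, a4=12, a6=-1; 1 of them equals 12 — holds.
10. a8 = -10, but -10 is required to differ — does not hold.
11. values -1 < 0 < 12 — holds.

Constraints 2, 4, 10 are violated.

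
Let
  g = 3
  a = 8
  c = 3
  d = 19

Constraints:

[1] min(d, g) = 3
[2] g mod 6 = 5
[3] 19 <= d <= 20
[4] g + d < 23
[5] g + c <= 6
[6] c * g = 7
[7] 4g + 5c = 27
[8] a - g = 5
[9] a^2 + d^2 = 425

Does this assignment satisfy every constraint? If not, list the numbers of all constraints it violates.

[1] min(19, 3) = 3 — satisfied.
[2] 3 mod 6 = 3, not 5 — violated.
[3] d = 19 lies in [19, 20] — satisfied.
[4] g + d = 3 + 19 = 22; 22 < 23 — satisfied.
[5] g + c = 3 + 3 = 6; 6 ≤ 6 — satisfied.
[6] c * g = 3 * 3 = 9, not 7 — violated.
[7] 4g + 5c = 4(3) + 5(3) = 27 — satisfied.
[8] a - g = 8 - 3 = 5 — satisfied.
[9] a^2 + d^2 = 8^2 + 19^2 = 64 + 361 = 425 — satisfied.

Constraints 2 and 6 are violated.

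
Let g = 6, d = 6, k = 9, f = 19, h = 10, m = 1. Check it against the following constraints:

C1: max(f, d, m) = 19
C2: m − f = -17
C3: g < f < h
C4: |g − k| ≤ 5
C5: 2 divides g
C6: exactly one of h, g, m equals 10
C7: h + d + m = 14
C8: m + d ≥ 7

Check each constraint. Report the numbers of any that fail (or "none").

C1: max(19, 6, 1) = 19 — OK.
C2: m − f = 1 − 19 = -18, not -17 — violated.
C3: values 6, 19, 10; f = 19 is not < h = 10 — violated.
C4: |6 − 9| = 3; 3 ≤ 5 — OK.
C5: 6 / 2 = 3, so 2 divides 6 — OK.
C6: h=10, g=6, m=1; 1 of them equals 10 — OK.
C7: h + d + m = 10 + 6 + 1 = 17, not 14 — violated.
C8: m + d = 1 + 6 = 7; 7 ≥ 7 — OK.

Constraints 2, 3, and 7 do not hold.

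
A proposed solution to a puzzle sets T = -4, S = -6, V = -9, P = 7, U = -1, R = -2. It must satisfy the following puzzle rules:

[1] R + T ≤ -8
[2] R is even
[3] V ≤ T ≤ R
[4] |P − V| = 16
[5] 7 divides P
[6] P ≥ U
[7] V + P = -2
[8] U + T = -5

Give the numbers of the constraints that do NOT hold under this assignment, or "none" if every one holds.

The assignment fails constraint 1.

[1] R + T = -2 + (-4) = -6; -6 > -8, bound -8 not met  ✘
[2] R = -2 is even  ✔
[3] values -9 ≤ -4 ≤ -2  ✔
[4] |7 − (-9)| = 16  ✔
[5] 7 / 7 = 1, so 7 divides 7  ✔
[6] P = 7, U = -1; 7 ≥ -1  ✔
[7] V + P = -9 + 7 = -2  ✔
[8] U + T = -1 + (-4) = -5  ✔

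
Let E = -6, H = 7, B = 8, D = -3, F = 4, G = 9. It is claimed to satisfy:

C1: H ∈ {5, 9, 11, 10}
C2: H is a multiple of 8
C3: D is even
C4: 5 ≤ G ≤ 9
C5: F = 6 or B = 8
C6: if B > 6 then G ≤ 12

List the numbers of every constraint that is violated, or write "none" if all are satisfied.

C1: H = 7 is not in {5, 9, 11, 10}  FAIL
C2: 7 = 8×0 + 7, so 8 does not divide 7  FAIL
C3: D = -3 is odd  FAIL
C4: G = 9 lies in [5, 9]  OK
C5: F = 4 ≠ 6, but B = 8 = 8 (second disjunct)  OK
C6: B = 8 > 6, so we need G ≤ 12; G = 9 ≤ 12  OK

Constraints 1, 2, and 3 do not hold.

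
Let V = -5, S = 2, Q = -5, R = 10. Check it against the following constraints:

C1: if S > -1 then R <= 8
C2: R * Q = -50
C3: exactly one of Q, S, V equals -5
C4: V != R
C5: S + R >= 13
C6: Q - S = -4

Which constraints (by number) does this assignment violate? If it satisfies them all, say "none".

The assignment fails constraints 1, 3, 5, and 6.

C1: S = 2 > -1, so we need R ≤ 8; but R = 10 > 8  false
C2: R * Q = 10 * (-5) = -50  true
C3: Q=-5, S=2, V=-5; 2 of them equal -5, not exactly one  false
C4: V = -5, R = 10; distinct  true
C5: S + R = 2 + 10 = 12; 12 < 13, bound 13 not met  false
C6: Q - S = -5 - 2 = -7, not -4  false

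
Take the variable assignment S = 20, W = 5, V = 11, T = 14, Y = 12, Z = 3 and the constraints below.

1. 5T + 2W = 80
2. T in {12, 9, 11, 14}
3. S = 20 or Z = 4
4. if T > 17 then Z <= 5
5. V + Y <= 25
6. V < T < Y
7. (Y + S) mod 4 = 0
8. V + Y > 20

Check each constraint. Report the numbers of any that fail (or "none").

Violated: 6.

1. 5T + 2W = 5(14) + 2(5) = 80  holds
2. T = 14 is in {12, 9, 11, 14}  holds
3. S = 20 = 20 (first disjunct)  holds
4. T = 14, not > 17; antecedent false, conditional vacuously true  holds
5. V + Y = 11 + 12 = 23; 23 ≤ 25  holds
6. values 11, 14, 12; T = 14 is not < Y = 12  fails
7. Y + S = 32; 32 mod 4 = 0  holds
8. V + Y = 11 + 12 = 23; 23 > 20  holds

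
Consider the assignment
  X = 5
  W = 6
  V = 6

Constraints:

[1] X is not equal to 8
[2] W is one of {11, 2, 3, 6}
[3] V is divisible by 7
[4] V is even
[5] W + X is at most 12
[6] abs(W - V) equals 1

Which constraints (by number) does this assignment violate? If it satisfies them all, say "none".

[1] X = 5, and 5 ≠ 8 — holds.
[2] W = 6 is in {11, 2, 3, 6} — holds.
[3] 6 = 7*0 + 6, so 7 does not divide 6 — does not hold.
[4] V = 6 is even — holds.
[5] W + X = 6 + 5 = 11; 11 ≤ 12 — holds.
[6] abs(6 - 6) = 0, not 1 — does not hold.

Constraints 3 and 6 do not hold.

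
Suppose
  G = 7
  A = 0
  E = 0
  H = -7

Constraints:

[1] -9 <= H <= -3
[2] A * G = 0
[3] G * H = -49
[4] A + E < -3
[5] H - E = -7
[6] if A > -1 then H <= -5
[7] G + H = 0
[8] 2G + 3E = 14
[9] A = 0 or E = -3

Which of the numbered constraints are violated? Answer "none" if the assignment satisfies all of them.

No — constraint 4 is not satisfied.

[1] H = -7 lies in [-9, -3]  holds
[2] A * G = 0 * 7 = 0  holds
[3] G * H = 7 * (-7) = -49  holds
[4] A + E = 0 + 0 = 0; 0 ≥ -3, bound -3 not met  fails
[5] H - E = -7 - 0 = -7  holds
[6] A = 0 > -1, so we need H ≤ -5; H = -7 ≤ -5  holds
[7] G + H = 7 + (-7) = 0  holds
[8] 2G + 3E = 2(7) + 3(0) = 14  holds
[9] A = 0 = 0 (first disjunct)  holds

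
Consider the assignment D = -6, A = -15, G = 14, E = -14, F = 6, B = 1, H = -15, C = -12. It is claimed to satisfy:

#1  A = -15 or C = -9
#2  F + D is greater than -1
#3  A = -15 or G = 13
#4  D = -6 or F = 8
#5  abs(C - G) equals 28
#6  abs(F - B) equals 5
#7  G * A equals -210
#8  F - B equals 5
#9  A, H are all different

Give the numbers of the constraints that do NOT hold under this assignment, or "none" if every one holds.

#1 A = -15 = -15 (first disjunct) — holds.
#2 F + D = 6 + (-6) = 0; 0 > -1 — holds.
#3 A = -15 = -15 (first disjunct) — holds.
#4 D = -6 = -6 (first disjunct) — holds.
#5 abs(-12 - 14) = 26, not 28 — fails.
#6 abs(6 - 1) = 5 — holds.
#7 G * A = 14 * (-15) = -210 — holds.
#8 F - B = 6 - 1 = 5 — holds.
#9 A = H = -15, not all different — fails.

Constraints 5 and 9 do not hold.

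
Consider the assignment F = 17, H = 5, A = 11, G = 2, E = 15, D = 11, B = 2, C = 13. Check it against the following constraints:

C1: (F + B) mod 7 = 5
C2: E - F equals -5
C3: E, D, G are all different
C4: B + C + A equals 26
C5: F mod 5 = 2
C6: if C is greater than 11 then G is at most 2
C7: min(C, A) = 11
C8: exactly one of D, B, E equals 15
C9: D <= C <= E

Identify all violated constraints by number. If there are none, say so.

Constraint 2 is violated.

C1: F + B = 19; 19 mod 7 = 5  OK
C2: E - F = 15 - 17 = -2, not -5  FAIL
C3: values 15, 11, 2 are pairwise distinct  OK
C4: B + C + A = 2 + 13 + 11 = 26  OK
C5: 17 mod 5 = 2  OK
C6: C = 13 > 11, so we need G ≤ 2; G = 2 ≤ 2  OK
C7: min(13, 11) = 11  OK
C8: D=11, B=2, E=15; 1 of them equals 15  OK
C9: values 11 <= 13 <= 15  OK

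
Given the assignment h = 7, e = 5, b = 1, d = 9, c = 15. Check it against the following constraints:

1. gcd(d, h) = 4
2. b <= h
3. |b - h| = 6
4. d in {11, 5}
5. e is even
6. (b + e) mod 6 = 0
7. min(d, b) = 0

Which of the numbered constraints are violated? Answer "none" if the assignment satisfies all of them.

No — constraints 1, 4, 5, and 7 are not satisfied.

1. gcd(9, 7) = 1, not 4 — violated.
2. b = 1, h = 7; 1 ≤ 7 — satisfied.
3. |1 - 7| = 6 — satisfied.
4. d = 9 is not in {11, 5} — violated.
5. e = 5 is odd — violated.
6. b + e = 6; 6 mod 6 = 0 — satisfied.
7. min(9, 1) = 1, not 0 — violated.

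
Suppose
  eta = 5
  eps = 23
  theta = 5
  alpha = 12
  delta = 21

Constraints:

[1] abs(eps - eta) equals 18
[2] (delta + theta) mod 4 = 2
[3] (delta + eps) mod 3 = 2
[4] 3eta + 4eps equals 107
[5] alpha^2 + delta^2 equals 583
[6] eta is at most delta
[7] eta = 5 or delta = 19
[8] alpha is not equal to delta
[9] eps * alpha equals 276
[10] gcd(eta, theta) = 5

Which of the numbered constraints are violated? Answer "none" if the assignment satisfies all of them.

No — constraint 5 is not satisfied.

[1] abs(23 - 5) = 18  ✓
[2] delta + theta = 26; 26 mod 4 = 2  ✓
[3] delta + eps = 44; 44 mod 3 = 2  ✓
[4] 3eta + 4eps = 3(5) + 4(23) = 107  ✓
[5] alpha^2 + delta^2 = 12^2 + 21^2 = 144 + 441 = 585, not 583  ✗
[6] eta = 5, delta = 21; 5 ≤ 21  ✓
[7] eta = 5 = 5 (first disjunct)  ✓
[8] alpha = 12, delta = 21; distinct  ✓
[9] eps * alpha = 23 * 12 = 276  ✓
[10] gcd(5, 5) = 5  ✓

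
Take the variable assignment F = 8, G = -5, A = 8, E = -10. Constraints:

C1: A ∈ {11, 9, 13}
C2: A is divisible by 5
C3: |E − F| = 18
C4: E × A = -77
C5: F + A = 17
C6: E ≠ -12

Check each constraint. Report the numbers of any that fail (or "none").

C1: A = 8 is not in {11, 9, 13} — does not hold.
C2: 8 = 5×1 + 3, so 5 does not divide 8 — does not hold.
C3: |-10 − 8| = 18 — holds.
C4: E × A = -10 × 8 = -80, not -77 — does not hold.
C5: F + A = 8 + 8 = 16, not 17 — does not hold.
C6: E = -10, and -10 ≠ -12 — holds.

The assignment fails constraints 1, 2, 4, and 5.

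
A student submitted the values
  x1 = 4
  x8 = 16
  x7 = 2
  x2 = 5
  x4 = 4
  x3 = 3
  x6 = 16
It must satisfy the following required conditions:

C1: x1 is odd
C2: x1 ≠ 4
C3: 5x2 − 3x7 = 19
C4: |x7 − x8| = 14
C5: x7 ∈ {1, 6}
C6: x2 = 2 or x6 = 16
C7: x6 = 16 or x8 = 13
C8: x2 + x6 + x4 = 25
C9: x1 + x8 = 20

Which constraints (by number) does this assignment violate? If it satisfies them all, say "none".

Constraints 1, 2, and 5 do not hold.

C1: x1 = 4 is even — fails.
C2: x1 = 4, but 4 is required to differ — fails.
C3: 5x2 − 3x7 = 5(5) − 3(2) = 19 — holds.
C4: |2 − 16| = 14 — holds.
C5: x7 = 2 is not in {1, 6} — fails.
C6: x2 = 5 ≠ 2, but x6 = 16 = 16 (second disjunct) — holds.
C7: x6 = 16 = 16 (first disjunct) — holds.
C8: x2 + x6 + x4 = 5 + 16 + 4 = 25 — holds.
C9: x1 + x8 = 4 + 16 = 20 — holds.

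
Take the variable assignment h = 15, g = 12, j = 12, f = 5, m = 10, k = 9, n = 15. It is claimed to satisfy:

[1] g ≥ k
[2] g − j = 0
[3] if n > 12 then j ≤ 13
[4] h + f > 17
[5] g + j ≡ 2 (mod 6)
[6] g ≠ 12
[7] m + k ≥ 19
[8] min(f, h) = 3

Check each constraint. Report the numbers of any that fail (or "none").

Violated: 5, 6, 8.

[1] g = 12, k = 9; 12 ≥ 9 — holds.
[2] g − j = 12 − 12 = 0 — holds.
[3] n = 15 > 12, so we need j ≤ 13; j = 12 ≤ 13 — holds.
[4] h + f = 15 + 5 = 20; 20 > 17 — holds.
[5] g + j = 24; 24 mod 6 = 0, not 2 — fails.
[6] g = 12, but 12 is required to differ — fails.
[7] m + k = 10 + 9 = 19; 19 ≥ 19 — holds.
[8] min(5, 15) = 5, not 3 — fails.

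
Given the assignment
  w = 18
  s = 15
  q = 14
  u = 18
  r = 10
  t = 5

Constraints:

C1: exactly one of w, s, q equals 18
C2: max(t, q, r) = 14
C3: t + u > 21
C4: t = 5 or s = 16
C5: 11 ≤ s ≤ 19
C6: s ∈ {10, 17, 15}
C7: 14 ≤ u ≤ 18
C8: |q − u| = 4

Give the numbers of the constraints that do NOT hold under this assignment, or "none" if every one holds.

All constraints are satisfied.

C1: w=18, s=15, q=14; 1 of them equals 18 — holds.
C2: max(5, 14, 10) = 14 — holds.
C3: t + u = 5 + 18 = 23; 23 > 21 — holds.
C4: t = 5 = 5 (first disjunct) — holds.
C5: s = 15 lies in [11, 19] — holds.
C6: s = 15 is in {10, 17, 15} — holds.
C7: u = 18 lies in [14, 18] — holds.
C8: |14 − 18| = 4 — holds.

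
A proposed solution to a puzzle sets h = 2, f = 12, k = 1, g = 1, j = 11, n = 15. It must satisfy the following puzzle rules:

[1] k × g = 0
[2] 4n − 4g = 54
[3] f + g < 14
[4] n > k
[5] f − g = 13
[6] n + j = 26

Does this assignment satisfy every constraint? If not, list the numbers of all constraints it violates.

[1] k × g = 1 × 1 = 1, not 0 — fails.
[2] 4n − 4g = 4(15) − 4(1) = 56, not 54 — fails.
[3] f + g = 12 + 1 = 13; 13 < 14 — holds.
[4] n = 15, k = 1; 15 > 1 — holds.
[5] f − g = 12 − 1 = 11, not 13 — fails.
[6] n + j = 15 + 11 = 26 — holds.

No — constraints 1, 2, 5 are not satisfied.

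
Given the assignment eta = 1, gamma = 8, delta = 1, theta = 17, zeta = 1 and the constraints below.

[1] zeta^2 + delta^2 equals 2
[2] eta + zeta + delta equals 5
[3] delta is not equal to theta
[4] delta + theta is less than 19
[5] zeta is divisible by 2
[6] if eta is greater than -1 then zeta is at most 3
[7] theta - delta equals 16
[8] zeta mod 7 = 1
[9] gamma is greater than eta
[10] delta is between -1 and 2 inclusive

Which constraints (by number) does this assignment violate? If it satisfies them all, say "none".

No — constraints 2, 5 are not satisfied.

[1] zeta^2 + delta^2 = 1^2 + 1^2 = 1 + 1 = 2 — holds.
[2] eta + zeta + delta = 1 + 1 + 1 = 3, not 5 — fails.
[3] delta = 1, theta = 17; distinct — holds.
[4] delta + theta = 1 + 17 = 18; 18 < 19 — holds.
[5] 1 = 2*0 + 1, so 2 does not divide 1 — fails.
[6] eta = 1 > -1, so we need zeta ≤ 3; zeta = 1 ≤ 3 — holds.
[7] theta - delta = 17 - 1 = 16 — holds.
[8] 1 mod 7 = 1 — holds.
[9] gamma = 8, eta = 1; 8 > 1 — holds.
[10] delta = 1 lies in [-1, 2] — holds.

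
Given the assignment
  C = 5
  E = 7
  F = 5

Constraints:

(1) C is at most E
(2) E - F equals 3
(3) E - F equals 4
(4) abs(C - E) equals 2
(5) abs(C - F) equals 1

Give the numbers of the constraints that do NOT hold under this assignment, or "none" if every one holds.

No — constraints 2, 3, and 5 are not satisfied.

(1) C = 5, E = 7; 5 ≤ 7 — OK.
(2) E - F = 7 - 5 = 2, not 3 — violated.
(3) E - F = 7 - 5 = 2, not 4 — violated.
(4) abs(5 - 7) = 2 — OK.
(5) abs(5 - 5) = 0, not 1 — violated.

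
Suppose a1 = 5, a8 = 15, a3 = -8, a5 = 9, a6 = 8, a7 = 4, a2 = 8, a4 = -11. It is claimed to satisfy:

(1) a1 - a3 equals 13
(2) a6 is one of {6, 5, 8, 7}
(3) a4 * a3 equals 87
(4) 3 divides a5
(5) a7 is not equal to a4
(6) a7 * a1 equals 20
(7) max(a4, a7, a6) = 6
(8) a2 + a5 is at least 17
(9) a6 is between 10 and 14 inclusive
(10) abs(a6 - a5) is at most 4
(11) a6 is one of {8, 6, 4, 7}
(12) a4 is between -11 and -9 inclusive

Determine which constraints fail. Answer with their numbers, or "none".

(1) a1 - a3 = 5 - (-8) = 13  ✓
(2) a6 = 8 is in {6, 5, 8, 7}  ✓
(3) a4 * a3 = -11 * (-8) = 88, not 87  ✗
(4) 9 / 3 = 3, so 3 divides 9  ✓
(5) a7 = 4, a4 = -11; distinct  ✓
(6) a7 * a1 = 4 * 5 = 20  ✓
(7) max(-11, 4, 8) = 8, not 6  ✗
(8) a2 + a5 = 8 + 9 = 17; 17 ≥ 17  ✓
(9) a6 = 8 is outside [10, 14]  ✗
(10) abs(8 - 9) = 1; 1 ≤ 4  ✓
(11) a6 = 8 is in {8, 6, 4, 7}  ✓
(12) a4 = -11 lies in [-11, -9]  ✓

Constraints 3, 7, and 9 do not hold.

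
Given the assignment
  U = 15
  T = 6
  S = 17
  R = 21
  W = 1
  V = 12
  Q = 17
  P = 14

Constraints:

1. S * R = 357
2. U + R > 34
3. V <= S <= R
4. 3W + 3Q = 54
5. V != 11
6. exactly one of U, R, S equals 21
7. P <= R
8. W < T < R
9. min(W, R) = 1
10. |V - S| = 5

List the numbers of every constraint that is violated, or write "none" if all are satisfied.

1. S * R = 17 * 21 = 357 — OK.
2. U + R = 15 + 21 = 36; 36 > 34 — OK.
3. values 12 <= 17 <= 21 — OK.
4. 3W + 3Q = 3(1) + 3(17) = 54 — OK.
5. V = 12, and 12 ≠ 11 — OK.
6. U=15, R=21, S=17; 1 of them equals 21 — OK.
7. P = 14, R = 21; 14 ≤ 21 — OK.
8. values 1 < 6 < 21 — OK.
9. min(1, 21) = 1 — OK.
10. |12 - 17| = 5 — OK.

All constraints are satisfied.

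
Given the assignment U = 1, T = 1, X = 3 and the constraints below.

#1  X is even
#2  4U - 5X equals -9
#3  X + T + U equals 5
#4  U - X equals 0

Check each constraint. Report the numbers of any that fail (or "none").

Constraints 1, 2, 4 are violated.

#1 X = 3 is odd — fails.
#2 4U - 5X = 4(1) - 5(3) = -11, not -9 — fails.
#3 X + T + U = 3 + 1 + 1 = 5 — holds.
#4 U - X = 1 - 3 = -2, not 0 — fails.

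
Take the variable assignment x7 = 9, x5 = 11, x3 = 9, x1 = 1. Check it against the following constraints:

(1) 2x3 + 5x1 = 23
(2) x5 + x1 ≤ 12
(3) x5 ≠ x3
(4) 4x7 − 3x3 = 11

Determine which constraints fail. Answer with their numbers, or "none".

Constraint 4 is violated.

(1) 2x3 + 5x1 = 2(9) + 5(1) = 23  OK
(2) x5 + x1 = 11 + 1 = 12; 12 ≤ 12  OK
(3) x5 = 11, x3 = 9; distinct  OK
(4) 4x7 − 3x3 = 4(9) − 3(9) = 9, not 11  FAIL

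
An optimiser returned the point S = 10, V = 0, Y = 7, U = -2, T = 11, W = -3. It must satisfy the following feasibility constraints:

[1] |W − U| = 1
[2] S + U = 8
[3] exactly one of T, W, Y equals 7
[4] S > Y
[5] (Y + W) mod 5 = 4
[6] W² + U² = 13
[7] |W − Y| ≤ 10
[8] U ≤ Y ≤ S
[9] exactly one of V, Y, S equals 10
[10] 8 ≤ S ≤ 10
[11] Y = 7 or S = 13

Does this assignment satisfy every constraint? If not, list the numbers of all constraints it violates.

[1] |-3 − (-2)| = 1 — holds.
[2] S + U = 10 + (-2) = 8 — holds.
[3] T=11, W=-3, Y=7; 1 of them equals 7 — holds.
[4] S = 10, Y = 7; 10 > 7 — holds.
[5] Y + W = 4; 4 mod 5 = 4 — holds.
[6] W² + U² = (-3)² + (-2)² = 9 + 4 = 13 — holds.
[7] |-3 − 7| = 10; 10 ≤ 10 — holds.
[8] values -2 ≤ 7 ≤ 10 — holds.
[9] V=0, Y=7, S=10; 1 of them equals 10 — holds.
[10] S = 10 lies in [8, 10] — holds.
[11] Y = 7 = 7 (first disjunct) — holds.

All constraints are satisfied.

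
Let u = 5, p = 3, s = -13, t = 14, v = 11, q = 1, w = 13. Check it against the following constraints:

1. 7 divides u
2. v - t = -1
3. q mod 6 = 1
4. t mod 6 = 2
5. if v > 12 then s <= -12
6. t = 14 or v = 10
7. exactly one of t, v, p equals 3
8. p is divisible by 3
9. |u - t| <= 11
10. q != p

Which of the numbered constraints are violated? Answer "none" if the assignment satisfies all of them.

No — constraints 1 and 2 are not satisfied.

1. 5 = 7*0 + 5, so 7 does not divide 5  no
2. v - t = 11 - 14 = -3, not -1  no
3. 1 mod 6 = 1  yes
4. 14 mod 6 = 2  yes
5. v = 11, not > 12; antecedent false, conditional vacuously true  yes
6. t = 14 = 14 (first disjunct)  yes
7. t=14, v=11, p=3; 1 of them equals 3  yes
8. 3 / 3 = 1, so 3 divides 3  yes
9. |5 - 14| = 9; 9 ≤ 11  yes
10. q = 1, p = 3; distinct  yes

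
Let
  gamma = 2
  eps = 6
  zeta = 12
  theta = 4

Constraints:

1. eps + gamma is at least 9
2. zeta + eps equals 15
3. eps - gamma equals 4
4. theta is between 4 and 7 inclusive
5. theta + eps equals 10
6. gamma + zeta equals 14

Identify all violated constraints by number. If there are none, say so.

No — constraints 1, 2 are not satisfied.

1. eps + gamma = 6 + 2 = 8; 8 < 9, bound 9 not met — does not hold.
2. zeta + eps = 12 + 6 = 18, not 15 — does not hold.
3. eps - gamma = 6 - 2 = 4 — holds.
4. theta = 4 lies in [4, 7] — holds.
5. theta + eps = 4 + 6 = 10 — holds.
6. gamma + zeta = 2 + 12 = 14 — holds.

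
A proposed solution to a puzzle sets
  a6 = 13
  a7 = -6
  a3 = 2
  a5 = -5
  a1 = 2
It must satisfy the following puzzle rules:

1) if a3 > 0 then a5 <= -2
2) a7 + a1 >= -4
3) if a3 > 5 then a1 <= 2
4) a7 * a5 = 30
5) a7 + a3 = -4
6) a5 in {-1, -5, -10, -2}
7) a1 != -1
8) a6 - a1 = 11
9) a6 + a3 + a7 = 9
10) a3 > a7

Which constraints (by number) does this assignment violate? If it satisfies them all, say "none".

1) a3 = 2 > 0, so we need a5 ≤ -2; a5 = -5 ≤ -2  yes
2) a7 + a1 = -6 + 2 = -4; -4 ≥ -4  yes
3) a3 = 2, not > 5; antecedent false, conditional vacuously true  yes
4) a7 * a5 = -6 * (-5) = 30  yes
5) a7 + a3 = -6 + 2 = -4  yes
6) a5 = -5 is in {-1, -5, -10, -2}  yes
7) a1 = 2, and 2 ≠ -1  yes
8) a6 - a1 = 13 - 2 = 11  yes
9) a6 + a3 + a7 = 13 + 2 + (-6) = 9  yes
10) a3 = 2, a7 = -6; 2 > -6  yes

The assignment satisfies every constraint.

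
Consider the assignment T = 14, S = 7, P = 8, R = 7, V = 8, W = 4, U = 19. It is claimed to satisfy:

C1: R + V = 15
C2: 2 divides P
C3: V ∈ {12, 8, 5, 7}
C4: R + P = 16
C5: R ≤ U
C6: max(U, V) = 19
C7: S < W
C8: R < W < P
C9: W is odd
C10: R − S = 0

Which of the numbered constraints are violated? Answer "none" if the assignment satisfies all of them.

C1: R + V = 7 + 8 = 15  ✓
C2: 8 / 2 = 4, so 2 divides 8  ✓
C3: V = 8 is in {12, 8, 5, 7}  ✓
C4: R + P = 7 + 8 = 15, not 16  ✗
C5: R = 7, U = 19; 7 ≤ 19  ✓
C6: max(19, 8) = 19  ✓
C7: S = 7, W = 4; 7 ≥ 4 (want <)  ✗
C8: values 7, 4, 8; R = 7 is not < W = 4  ✗
C9: W = 4 is even  ✗
C10: R − S = 7 − 7 = 0  ✓

No — constraints 4, 7, 8, and 9 are not satisfied.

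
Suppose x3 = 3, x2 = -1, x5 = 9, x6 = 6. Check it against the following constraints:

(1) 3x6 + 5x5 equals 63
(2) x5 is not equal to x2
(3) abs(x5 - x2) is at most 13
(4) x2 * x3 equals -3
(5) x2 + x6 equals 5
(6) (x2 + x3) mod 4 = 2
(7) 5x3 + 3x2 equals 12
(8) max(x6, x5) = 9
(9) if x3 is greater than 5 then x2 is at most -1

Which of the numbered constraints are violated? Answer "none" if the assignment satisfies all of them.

(1) 3x6 + 5x5 = 3(6) + 5(9) = 63 — holds.
(2) x5 = 9, x2 = -1; distinct — holds.
(3) abs(9 - (-1)) = 10; 10 ≤ 13 — holds.
(4) x2 * x3 = -1 * 3 = -3 — holds.
(5) x2 + x6 = -1 + 6 = 5 — holds.
(6) x2 + x3 = 2; 2 mod 4 = 2 — holds.
(7) 5x3 + 3x2 = 5(3) + 3(-1) = 12 — holds.
(8) max(6, 9) = 9 — holds.
(9) x3 = 3, not > 5; antecedent false, conditional vacuously true — holds.

None — every constraint holds.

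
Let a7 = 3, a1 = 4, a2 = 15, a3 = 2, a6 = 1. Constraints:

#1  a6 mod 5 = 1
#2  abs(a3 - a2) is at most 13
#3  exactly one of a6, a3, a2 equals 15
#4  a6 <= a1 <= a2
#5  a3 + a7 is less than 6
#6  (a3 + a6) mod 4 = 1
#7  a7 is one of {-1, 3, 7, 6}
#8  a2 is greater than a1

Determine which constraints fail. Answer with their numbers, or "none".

No — constraint 6 is not satisfied.

#1 1 mod 5 = 1 — satisfied.
#2 abs(2 - 15) = 13; 13 ≤ 13 — satisfied.
#3 a6=1, a3=2, a2=15; 1 of them equals 15 — satisfied.
#4 values 1 <= 4 <= 15 — satisfied.
#5 a3 + a7 = 2 + 3 = 5; 5 < 6 — satisfied.
#6 a3 + a6 = 3; 3 mod 4 = 3, not 1 — violated.
#7 a7 = 3 is in {-1, 3, 7, 6} — satisfied.
#8 a2 = 15, a1 = 4; 15 > 4 — satisfied.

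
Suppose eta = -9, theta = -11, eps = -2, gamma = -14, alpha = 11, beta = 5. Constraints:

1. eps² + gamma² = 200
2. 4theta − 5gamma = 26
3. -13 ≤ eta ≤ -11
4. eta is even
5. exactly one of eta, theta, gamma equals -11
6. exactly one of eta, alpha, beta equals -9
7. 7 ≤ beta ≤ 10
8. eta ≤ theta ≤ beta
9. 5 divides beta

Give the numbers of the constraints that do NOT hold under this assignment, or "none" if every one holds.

Constraints 3, 4, 7, and 8 are violated.

1. eps² + gamma² = (-2)² + (-14)² = 4 + 196 = 200 — holds.
2. 4theta − 5gamma = 4(-11) − 5(-14) = 26 — holds.
3. eta = -9 is outside [-13, -11] — fails.
4. eta = -9 is odd — fails.
5. eta=-9, theta=-11, gamma=-14; 1 of them equals -11 — holds.
6. eta=-9, alpha=11, beta=5; 1 of them equals -9 — holds.
7. beta = 5 is outside [7, 10] — fails.
8. values -9, -11, 5; eta = -9 is not ≤ theta = -11 — fails.
9. 5 / 5 = 1, so 5 divides 5 — holds.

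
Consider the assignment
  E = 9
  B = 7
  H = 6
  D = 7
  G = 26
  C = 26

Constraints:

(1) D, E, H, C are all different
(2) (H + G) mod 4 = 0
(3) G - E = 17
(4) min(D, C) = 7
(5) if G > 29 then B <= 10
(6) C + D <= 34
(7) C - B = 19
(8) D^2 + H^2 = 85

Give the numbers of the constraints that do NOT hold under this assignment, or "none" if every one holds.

(1) values 7, 9, 6, 26 are pairwise distinct — OK.
(2) H + G = 32; 32 mod 4 = 0 — OK.
(3) G - E = 26 - 9 = 17 — OK.
(4) min(7, 26) = 7 — OK.
(5) G = 26, not > 29; antecedent false, conditional vacuously true — OK.
(6) C + D = 26 + 7 = 33; 33 ≤ 34 — OK.
(7) C - B = 26 - 7 = 19 — OK.
(8) D^2 + H^2 = 7^2 + 6^2 = 49 + 36 = 85 — OK.

All constraints are satisfied.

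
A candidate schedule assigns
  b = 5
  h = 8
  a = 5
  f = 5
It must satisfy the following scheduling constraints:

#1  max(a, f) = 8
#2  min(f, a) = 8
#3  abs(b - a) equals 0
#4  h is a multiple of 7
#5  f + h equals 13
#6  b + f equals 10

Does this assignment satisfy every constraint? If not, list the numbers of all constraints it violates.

#1 max(5, 5) = 5, not 8  no
#2 min(5, 5) = 5, not 8  no
#3 abs(5 - 5) = 0  yes
#4 8 = 7*1 + 1, so 7 does not divide 8  no
#5 f + h = 5 + 8 = 13  yes
#6 b + f = 5 + 5 = 10  yes

Violated: 1, 2, and 4.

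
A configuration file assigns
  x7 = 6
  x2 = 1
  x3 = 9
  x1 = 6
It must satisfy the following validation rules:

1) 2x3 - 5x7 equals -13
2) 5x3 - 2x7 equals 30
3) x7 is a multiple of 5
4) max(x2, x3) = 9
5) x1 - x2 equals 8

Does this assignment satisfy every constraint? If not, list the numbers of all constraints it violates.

Violated: 1, 2, 3, 5.

1) 2x3 - 5x7 = 2(9) - 5(6) = -12, not -13 — violated.
2) 5x3 - 2x7 = 5(9) - 2(6) = 33, not 30 — violated.
3) 6 = 5*1 + 1, so 5 does not divide 6 — violated.
4) max(1, 9) = 9 — satisfied.
5) x1 - x2 = 6 - 1 = 5, not 8 — violated.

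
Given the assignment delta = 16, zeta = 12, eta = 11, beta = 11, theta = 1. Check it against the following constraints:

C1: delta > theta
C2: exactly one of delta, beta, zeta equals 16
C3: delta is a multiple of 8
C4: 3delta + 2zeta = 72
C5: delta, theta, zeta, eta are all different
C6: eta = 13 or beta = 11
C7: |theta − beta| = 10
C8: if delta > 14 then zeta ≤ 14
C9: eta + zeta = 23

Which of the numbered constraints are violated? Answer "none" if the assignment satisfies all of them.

All constraints are satisfied.

C1: delta = 16, theta = 1; 16 > 1 — holds.
C2: delta=16, beta=11, zeta=12; 1 of them equals 16 — holds.
C3: 16 / 8 = 2, so 8 divides 16 — holds.
C4: 3delta + 2zeta = 3(16) + 2(12) = 72 — holds.
C5: values 16, 1, 12, 11 are pairwise distinct — holds.
C6: eta = 11 ≠ 13, but beta = 11 = 11 (second disjunct) — holds.
C7: |1 − 11| = 10 — holds.
C8: delta = 16 > 14, so we need zeta ≤ 14; zeta = 12 ≤ 14 — holds.
C9: eta + zeta = 11 + 12 = 23 — holds.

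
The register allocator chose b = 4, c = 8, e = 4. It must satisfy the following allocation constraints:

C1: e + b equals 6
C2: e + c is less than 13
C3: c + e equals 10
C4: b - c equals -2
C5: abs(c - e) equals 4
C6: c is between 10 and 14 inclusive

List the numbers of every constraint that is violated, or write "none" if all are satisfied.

The assignment fails constraints 1, 3, 4, 6.

C1: e + b = 4 + 4 = 8, not 6  no
C2: e + c = 4 + 8 = 12; 12 < 13  yes
C3: c + e = 8 + 4 = 12, not 10  no
C4: b - c = 4 - 8 = -4, not -2  no
C5: abs(8 - 4) = 4  yes
C6: c = 8 is outside [10, 14]  no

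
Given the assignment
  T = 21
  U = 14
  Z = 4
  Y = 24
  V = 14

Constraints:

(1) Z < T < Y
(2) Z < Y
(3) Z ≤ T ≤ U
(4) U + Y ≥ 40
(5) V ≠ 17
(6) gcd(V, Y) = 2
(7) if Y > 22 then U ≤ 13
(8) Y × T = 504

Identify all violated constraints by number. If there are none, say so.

(1) values 4 < 21 < 24 — OK.
(2) Z = 4, Y = 24; 4 < 24 — OK.
(3) values 4, 21, 14; T = 21 is not ≤ U = 14 — violated.
(4) U + Y = 14 + 24 = 38; 38 < 40, bound 40 not met — violated.
(5) V = 14, and 14 ≠ 17 — OK.
(6) gcd(14, 24) = 2 — OK.
(7) Y = 24 > 22, so we need U ≤ 13; but U = 14 > 13 — violated.
(8) Y × T = 24 × 21 = 504 — OK.

No — constraints 3, 4, 7 are not satisfied.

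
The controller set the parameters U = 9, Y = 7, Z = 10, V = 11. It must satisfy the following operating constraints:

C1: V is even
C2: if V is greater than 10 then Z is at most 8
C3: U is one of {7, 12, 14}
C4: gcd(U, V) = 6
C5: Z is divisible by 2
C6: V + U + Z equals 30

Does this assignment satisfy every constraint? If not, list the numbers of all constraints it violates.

Violated: 1, 2, 3, and 4.

C1: V = 11 is odd  false
C2: V = 11 > 10, so we need Z ≤ 8; but Z = 10 > 8  false
C3: U = 9 is not in {7, 12, 14}  false
C4: gcd(9, 11) = 1, not 6  false
C5: 10 / 2 = 5, so 2 divides 10  true
C6: V + U + Z = 11 + 9 + 10 = 30  true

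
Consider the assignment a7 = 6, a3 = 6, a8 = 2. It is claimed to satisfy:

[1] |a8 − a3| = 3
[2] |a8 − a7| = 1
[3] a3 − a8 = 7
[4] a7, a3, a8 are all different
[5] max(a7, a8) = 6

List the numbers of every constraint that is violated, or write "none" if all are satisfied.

No — constraints 1, 2, 3, and 4 are not satisfied.

[1] |2 − 6| = 4, not 3 — fails.
[2] |2 − 6| = 4, not 1 — fails.
[3] a3 − a8 = 6 − 2 = 4, not 7 — fails.
[4] a7 = a3 = 6, not all different — fails.
[5] max(6, 2) = 6 — holds.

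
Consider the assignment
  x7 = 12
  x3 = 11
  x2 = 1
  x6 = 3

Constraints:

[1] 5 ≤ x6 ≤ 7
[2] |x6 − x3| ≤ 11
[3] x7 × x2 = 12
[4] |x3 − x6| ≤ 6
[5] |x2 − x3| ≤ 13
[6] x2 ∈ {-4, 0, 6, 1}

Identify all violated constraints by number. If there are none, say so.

[1] x6 = 3 is outside [5, 7] — violated.
[2] |3 − 11| = 8; 8 ≤ 11 — OK.
[3] x7 × x2 = 12 × 1 = 12 — OK.
[4] |11 − 3| = 8; 8 > 6, exceeds bound 6 — violated.
[5] |1 − 11| = 10; 10 ≤ 13 — OK.
[6] x2 = 1 is in {-4, 0, 6, 1} — OK.

Constraints 1, 4 do not hold.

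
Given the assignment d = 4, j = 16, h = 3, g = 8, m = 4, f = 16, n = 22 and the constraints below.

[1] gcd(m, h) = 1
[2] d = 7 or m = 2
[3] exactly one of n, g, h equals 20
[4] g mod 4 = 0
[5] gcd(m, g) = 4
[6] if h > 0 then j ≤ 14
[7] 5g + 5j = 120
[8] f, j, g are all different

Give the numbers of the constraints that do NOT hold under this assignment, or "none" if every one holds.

[1] gcd(4, 3) = 1  yes
[2] d = 4 ≠ 7 and m = 4 ≠ 2; both disjuncts false  no
[3] n=22, g=8, h=3; 0 of them equal 20, not exactly one  no
[4] 8 mod 4 = 0  yes
[5] gcd(4, 8) = 4  yes
[6] h = 3 > 0, so we need j ≤ 14; but j = 16 > 14  no
[7] 5g + 5j = 5(8) + 5(16) = 120  yes
[8] f = j = 16, not all different  no

Constraints 2, 3, 6, 8 are violated.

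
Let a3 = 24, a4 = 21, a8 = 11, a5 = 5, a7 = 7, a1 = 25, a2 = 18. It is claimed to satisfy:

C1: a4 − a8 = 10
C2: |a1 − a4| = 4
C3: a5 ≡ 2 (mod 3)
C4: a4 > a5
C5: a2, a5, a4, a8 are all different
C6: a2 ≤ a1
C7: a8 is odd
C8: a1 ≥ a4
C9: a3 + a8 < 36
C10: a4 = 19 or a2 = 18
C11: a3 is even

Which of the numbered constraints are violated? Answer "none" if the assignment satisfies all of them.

C1: a4 − a8 = 21 − 11 = 10 — OK.
C2: |25 − 21| = 4 — OK.
C3: 5 mod 3 = 2 — OK.
C4: a4 = 21, a5 = 5; 21 > 5 — OK.
C5: values 18, 5, 21, 11 are pairwise distinct — OK.
C6: a2 = 18, a1 = 25; 18 ≤ 25 — OK.
C7: a8 = 11 is odd — OK.
C8: a1 = 25, a4 = 21; 25 ≥ 21 — OK.
C9: a3 + a8 = 24 + 11 = 35; 35 < 36 — OK.
C10: a4 = 21 ≠ 19, but a2 = 18 = 18 (second disjunct) — OK.
C11: a3 = 24 is even — OK.

No violations.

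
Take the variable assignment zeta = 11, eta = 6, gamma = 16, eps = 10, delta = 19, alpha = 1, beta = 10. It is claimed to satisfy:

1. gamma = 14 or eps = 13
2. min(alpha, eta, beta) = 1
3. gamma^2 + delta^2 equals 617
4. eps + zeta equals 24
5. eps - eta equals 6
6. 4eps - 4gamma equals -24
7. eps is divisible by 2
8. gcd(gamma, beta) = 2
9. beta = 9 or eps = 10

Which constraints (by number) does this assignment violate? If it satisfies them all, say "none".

1. gamma = 16 ≠ 14 and eps = 10 ≠ 13; both disjuncts false — fails.
2. min(1, 6, 10) = 1 — holds.
3. gamma^2 + delta^2 = 16^2 + 19^2 = 256 + 361 = 617 — holds.
4. eps + zeta = 10 + 11 = 21, not 24 — fails.
5. eps - eta = 10 - 6 = 4, not 6 — fails.
6. 4eps - 4gamma = 4(10) - 4(16) = -24 — holds.
7. 10 / 2 = 5, so 2 divides 10 — holds.
8. gcd(16, 10) = 2 — holds.
9. beta = 10 ≠ 9, but eps = 10 = 10 (second disjunct) — holds.

Constraints 1, 4, 5 do not hold.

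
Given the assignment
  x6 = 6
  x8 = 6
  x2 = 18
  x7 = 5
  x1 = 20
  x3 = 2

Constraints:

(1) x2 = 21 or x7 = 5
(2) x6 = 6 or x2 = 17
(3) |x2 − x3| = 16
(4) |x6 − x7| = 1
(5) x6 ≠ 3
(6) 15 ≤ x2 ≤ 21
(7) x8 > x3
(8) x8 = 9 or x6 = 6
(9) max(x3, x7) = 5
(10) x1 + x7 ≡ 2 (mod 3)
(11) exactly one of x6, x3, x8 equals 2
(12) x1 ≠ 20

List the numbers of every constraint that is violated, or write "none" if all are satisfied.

The assignment fails constraints 10 and 12.

(1) x2 = 18 ≠ 21, but x7 = 5 = 5 (second disjunct)  yes
(2) x6 = 6 = 6 (first disjunct)  yes
(3) |18 − 2| = 16  yes
(4) |6 − 5| = 1  yes
(5) x6 = 6, and 6 ≠ 3  yes
(6) x2 = 18 lies in [15, 21]  yes
(7) x8 = 6, x3 = 2; 6 > 2  yes
(8) x8 = 6 ≠ 9, but x6 = 6 = 6 (second disjunct)  yes
(9) max(2, 5) = 5  yes
(10) x1 + x7 = 25; 25 mod 3 = 1, not 2  no
(11) x6=6, x3=2, x8=6; 1 of them equals 2  yes
(12) x1 = 20, but 20 is required to differ  no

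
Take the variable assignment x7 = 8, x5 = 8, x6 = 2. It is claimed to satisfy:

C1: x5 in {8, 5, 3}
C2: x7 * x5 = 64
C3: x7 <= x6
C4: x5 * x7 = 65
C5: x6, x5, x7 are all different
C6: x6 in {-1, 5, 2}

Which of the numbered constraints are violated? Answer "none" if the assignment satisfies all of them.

C1: x5 = 8 is in {8, 5, 3}  ✔
C2: x7 * x5 = 8 * 8 = 64  ✔
C3: x7 = 8, x6 = 2; 8 > 2 (want ≤)  ✘
C4: x5 * x7 = 8 * 8 = 64, not 65  ✘
C5: x5 = x7 = 8, not all different  ✘
C6: x6 = 2 is in {-1, 5, 2}  ✔

Constraints 3, 4, and 5 do not hold.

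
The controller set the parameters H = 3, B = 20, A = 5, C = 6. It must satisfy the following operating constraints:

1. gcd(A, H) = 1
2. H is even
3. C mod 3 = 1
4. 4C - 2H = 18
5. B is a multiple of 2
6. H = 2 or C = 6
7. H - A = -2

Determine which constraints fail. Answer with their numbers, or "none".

Constraints 2 and 3 do not hold.

1. gcd(5, 3) = 1 — holds.
2. H = 3 is odd — fails.
3. 6 mod 3 = 0, not 1 — fails.
4. 4C - 2H = 4(6) - 2(3) = 18 — holds.
5. 20 / 2 = 10, so 2 divides 20 — holds.
6. H = 3 ≠ 2, but C = 6 = 6 (second disjunct) — holds.
7. H - A = 3 - 5 = -2 — holds.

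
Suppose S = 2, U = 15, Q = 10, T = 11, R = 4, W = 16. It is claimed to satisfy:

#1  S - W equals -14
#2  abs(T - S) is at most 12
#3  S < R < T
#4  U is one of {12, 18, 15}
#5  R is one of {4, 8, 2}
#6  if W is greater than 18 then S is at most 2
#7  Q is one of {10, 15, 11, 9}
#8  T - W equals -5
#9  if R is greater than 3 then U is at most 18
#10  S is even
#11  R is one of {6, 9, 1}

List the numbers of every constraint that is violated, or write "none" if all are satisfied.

#1 S - W = 2 - 16 = -14 — holds.
#2 abs(11 - 2) = 9; 9 ≤ 12 — holds.
#3 values 2 < 4 < 11 — holds.
#4 U = 15 is in {12, 18, 15} — holds.
#5 R = 4 is in {4, 8, 2} — holds.
#6 W = 16, not > 18; antecedent false, conditional vacuously true — holds.
#7 Q = 10 is in {10, 15, 11, 9} — holds.
#8 T - W = 11 - 16 = -5 — holds.
#9 R = 4 > 3, so we need U ≤ 18; U = 15 ≤ 18 — holds.
#10 S = 2 is even — holds.
#11 R = 4 is not in {6, 9, 1} — does not hold.

The assignment fails constraint 11.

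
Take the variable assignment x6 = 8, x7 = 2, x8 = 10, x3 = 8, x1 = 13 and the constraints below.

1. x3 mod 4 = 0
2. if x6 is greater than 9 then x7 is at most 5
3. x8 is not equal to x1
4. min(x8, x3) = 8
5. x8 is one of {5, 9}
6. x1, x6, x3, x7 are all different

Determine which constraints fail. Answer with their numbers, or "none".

No — constraints 5, 6 are not satisfied.

1. 8 mod 4 = 0 — OK.
2. x6 = 8, not > 9; antecedent false, conditional vacuously true — OK.
3. x8 = 10, x1 = 13; distinct — OK.
4. min(10, 8) = 8 — OK.
5. x8 = 10 is not in {5, 9} — violated.
6. x6 = x3 = 8, not all different — violated.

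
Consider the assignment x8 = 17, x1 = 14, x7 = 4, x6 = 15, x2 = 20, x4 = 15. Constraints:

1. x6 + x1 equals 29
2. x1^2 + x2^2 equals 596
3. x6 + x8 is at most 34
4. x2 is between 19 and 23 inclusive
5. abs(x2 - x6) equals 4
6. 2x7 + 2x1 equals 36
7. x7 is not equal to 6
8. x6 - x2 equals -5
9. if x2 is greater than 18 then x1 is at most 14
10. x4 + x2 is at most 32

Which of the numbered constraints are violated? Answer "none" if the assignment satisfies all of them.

No — constraints 5 and 10 are not satisfied.

1. x6 + x1 = 15 + 14 = 29 — holds.
2. x1^2 + x2^2 = 14^2 + 20^2 = 196 + 400 = 596 — holds.
3. x6 + x8 = 15 + 17 = 32; 32 ≤ 34 — holds.
4. x2 = 20 lies in [19, 23] — holds.
5. abs(20 - 15) = 5, not 4 — does not hold.
6. 2x7 + 2x1 = 2(4) + 2(14) = 36 — holds.
7. x7 = 4, and 4 ≠ 6 — holds.
8. x6 - x2 = 15 - 20 = -5 — holds.
9. x2 = 20 > 18, so we need x1 ≤ 14; x1 = 14 ≤ 14 — holds.
10. x4 + x2 = 15 + 20 = 35; 35 > 32, bound 32 not met — does not hold.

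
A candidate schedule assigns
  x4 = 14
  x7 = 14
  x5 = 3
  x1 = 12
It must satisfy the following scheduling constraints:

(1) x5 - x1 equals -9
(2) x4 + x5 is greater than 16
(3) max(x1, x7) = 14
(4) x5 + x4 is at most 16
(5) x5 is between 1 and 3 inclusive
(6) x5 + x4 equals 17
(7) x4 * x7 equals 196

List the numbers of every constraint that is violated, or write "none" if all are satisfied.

Constraint 4 is violated.

(1) x5 - x1 = 3 - 12 = -9 — satisfied.
(2) x4 + x5 = 14 + 3 = 17; 17 > 16 — satisfied.
(3) max(12, 14) = 14 — satisfied.
(4) x5 + x4 = 3 + 14 = 17; 17 > 16, bound 16 not met — violated.
(5) x5 = 3 lies in [1, 3] — satisfied.
(6) x5 + x4 = 3 + 14 = 17 — satisfied.
(7) x4 * x7 = 14 * 14 = 196 — satisfied.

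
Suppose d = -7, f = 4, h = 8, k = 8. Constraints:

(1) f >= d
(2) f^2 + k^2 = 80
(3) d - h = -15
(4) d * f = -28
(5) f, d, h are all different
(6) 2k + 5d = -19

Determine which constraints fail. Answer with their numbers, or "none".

(1) f = 4, d = -7; 4 ≥ -7  true
(2) f^2 + k^2 = 4^2 + 8^2 = 16 + 64 = 80  true
(3) d - h = -7 - 8 = -15  true
(4) d * f = -7 * 4 = -28  true
(5) values 4, -7, 8 are pairwise distinct  true
(6) 2k + 5d = 2(8) + 5(-7) = -19  true

All constraints are satisfied.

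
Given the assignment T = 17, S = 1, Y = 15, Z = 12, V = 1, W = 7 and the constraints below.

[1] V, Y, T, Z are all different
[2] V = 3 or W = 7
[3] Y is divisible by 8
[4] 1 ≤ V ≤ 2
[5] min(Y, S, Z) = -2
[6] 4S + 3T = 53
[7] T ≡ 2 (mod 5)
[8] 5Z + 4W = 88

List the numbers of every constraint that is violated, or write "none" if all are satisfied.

Violated: 3, 5, and 6.

[1] values 1, 15, 17, 12 are pairwise distinct  OK
[2] V = 1 ≠ 3, but W = 7 = 7 (second disjunct)  OK
[3] 15 = 8×1 + 7, so 8 does not divide 15  FAIL
[4] V = 1 lies in [1, 2]  OK
[5] min(15, 1, 12) = 1, not -2  FAIL
[6] 4S + 3T = 4(1) + 3(17) = 55, not 53  FAIL
[7] 17 mod 5 = 2  OK
[8] 5Z + 4W = 5(12) + 4(7) = 88  OK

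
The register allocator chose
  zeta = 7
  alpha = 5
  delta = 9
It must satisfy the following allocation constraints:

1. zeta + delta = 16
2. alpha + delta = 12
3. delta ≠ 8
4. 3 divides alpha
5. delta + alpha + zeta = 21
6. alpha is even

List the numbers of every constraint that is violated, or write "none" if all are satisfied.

Constraints 2, 4, 6 are violated.

1. zeta + delta = 7 + 9 = 16 — satisfied.
2. alpha + delta = 5 + 9 = 14, not 12 — violated.
3. delta = 9, and 9 ≠ 8 — satisfied.
4. 5 = 3×1 + 2, so 3 does not divide 5 — violated.
5. delta + alpha + zeta = 9 + 5 + 7 = 21 — satisfied.
6. alpha = 5 is odd — violated.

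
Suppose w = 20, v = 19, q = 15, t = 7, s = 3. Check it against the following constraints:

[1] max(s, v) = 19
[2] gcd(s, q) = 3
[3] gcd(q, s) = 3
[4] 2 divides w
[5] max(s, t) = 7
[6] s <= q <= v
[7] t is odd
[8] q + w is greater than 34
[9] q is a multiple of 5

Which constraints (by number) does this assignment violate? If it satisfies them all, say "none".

[1] max(3, 19) = 19 — OK.
[2] gcd(3, 15) = 3 — OK.
[3] gcd(15, 3) = 3 — OK.
[4] 20 / 2 = 10, so 2 divides 20 — OK.
[5] max(3, 7) = 7 — OK.
[6] values 3 <= 15 <= 19 — OK.
[7] t = 7 is odd — OK.
[8] q + w = 15 + 20 = 35; 35 > 34 — OK.
[9] 15 / 5 = 3, so 5 divides 15 — OK.

All constraints are satisfied.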